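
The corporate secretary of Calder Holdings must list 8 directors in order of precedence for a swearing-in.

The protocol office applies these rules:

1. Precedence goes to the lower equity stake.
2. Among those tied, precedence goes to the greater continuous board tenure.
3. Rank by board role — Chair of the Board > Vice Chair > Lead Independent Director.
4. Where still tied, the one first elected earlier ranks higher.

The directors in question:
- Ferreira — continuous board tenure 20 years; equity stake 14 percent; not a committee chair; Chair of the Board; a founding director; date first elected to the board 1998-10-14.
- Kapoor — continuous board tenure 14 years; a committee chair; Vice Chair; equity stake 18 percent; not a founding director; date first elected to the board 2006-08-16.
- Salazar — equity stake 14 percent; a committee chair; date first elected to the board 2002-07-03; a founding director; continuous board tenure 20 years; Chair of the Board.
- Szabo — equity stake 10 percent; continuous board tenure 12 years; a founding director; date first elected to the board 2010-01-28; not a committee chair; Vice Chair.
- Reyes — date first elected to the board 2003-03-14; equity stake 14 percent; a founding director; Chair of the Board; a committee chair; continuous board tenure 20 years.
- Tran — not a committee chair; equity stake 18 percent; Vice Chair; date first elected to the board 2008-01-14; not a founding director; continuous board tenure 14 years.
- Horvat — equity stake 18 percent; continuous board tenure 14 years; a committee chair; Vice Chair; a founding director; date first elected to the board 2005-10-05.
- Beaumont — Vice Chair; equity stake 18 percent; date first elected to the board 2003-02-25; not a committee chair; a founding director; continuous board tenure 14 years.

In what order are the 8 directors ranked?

By equity stake (lower first): Szabo (10 percent); then Ferreira, Salazar and Reyes (each 14 percent); then Beaumont, Horvat, Kapoor and Tran (each 18 percent).
Ferreira, Salazar and Reyes all have continuous board tenure 20 years, so the next rule applies.
Ferreira, Salazar and Reyes are each Chair of the Board, so the next rule applies.
Among Ferreira, Salazar and Reyes, by date first elected to the board (earlier first): Ferreira (1998-10-14) before Salazar (2002-07-03) before Reyes (2003-03-14).
Beaumont, Horvat, Kapoor and Tran all have continuous board tenure 14 years, so the next rule applies.
Beaumont, Horvat, Kapoor and Tran are each Vice Chair, so the next rule applies.
Among Beaumont, Horvat, Kapoor and Tran, by date first elected to the board (earlier first): Beaumont (2003-02-25) before Horvat (2005-10-05) before Kapoor (2006-08-16) before Tran (2008-01-14).
Full order: Szabo, Ferreira, Salazar, Reyes, Beaumont, Horvat, Kapoor, Tran.

Szabo, Ferreira, Salazar, Reyes, Beaumont, Horvat, Kapoor, Tran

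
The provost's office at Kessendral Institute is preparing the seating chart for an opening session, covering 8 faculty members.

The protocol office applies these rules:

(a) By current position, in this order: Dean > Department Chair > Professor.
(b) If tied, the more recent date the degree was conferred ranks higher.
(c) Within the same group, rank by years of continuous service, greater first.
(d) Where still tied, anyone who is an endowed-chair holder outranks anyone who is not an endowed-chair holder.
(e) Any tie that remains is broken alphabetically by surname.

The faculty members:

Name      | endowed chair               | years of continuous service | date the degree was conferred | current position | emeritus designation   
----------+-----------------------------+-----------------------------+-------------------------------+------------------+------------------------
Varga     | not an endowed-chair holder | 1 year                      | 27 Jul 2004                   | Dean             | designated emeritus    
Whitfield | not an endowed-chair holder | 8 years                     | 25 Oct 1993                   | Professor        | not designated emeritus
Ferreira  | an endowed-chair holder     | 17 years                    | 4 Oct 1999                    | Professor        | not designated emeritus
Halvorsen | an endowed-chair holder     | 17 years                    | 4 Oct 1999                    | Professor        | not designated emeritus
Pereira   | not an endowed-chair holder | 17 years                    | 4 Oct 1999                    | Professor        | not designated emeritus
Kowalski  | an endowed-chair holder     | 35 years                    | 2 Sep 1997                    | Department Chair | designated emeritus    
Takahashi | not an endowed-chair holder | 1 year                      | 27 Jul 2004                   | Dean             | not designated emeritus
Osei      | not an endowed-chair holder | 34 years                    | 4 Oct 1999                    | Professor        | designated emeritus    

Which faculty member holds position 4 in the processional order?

By current position: Takahashi and Varga (Dean); then Kowalski (Department Chair); then Osei, Ferreira, Halvorsen, Pereira and Whitfield (Professor).
Takahashi and Varga both have date the degree was conferred 27 Jul 2004, so the next rule applies.
Takahashi and Varga both have years of continuous service 1 year, so the next rule applies.
Takahashi and Varga are each not an endowed-chair holder, so the next rule applies.
Among Takahashi and Varga, alphabetically by surname: Takahashi before Varga.
Among Osei, Ferreira, Halvorsen, Pereira and Whitfield, by date the degree was conferred (later first): Osei, Ferreira, Halvorsen and Pereira (4 Oct 1999) before Whitfield (25 Oct 1993).
Among Osei, Ferreira, Halvorsen and Pereira, by years of continuous service (higher first): Osei (34 years) before Ferreira, Halvorsen and Pereira (17 years).
Among Ferreira, Halvorsen and Pereira, an endowed-chair holder before not an endowed-chair holder: Ferreira and Halvorsen (an endowed-chair holder) before Pereira (not an endowed-chair holder).
Among Ferreira and Halvorsen, alphabetically by surname: Ferreira before Halvorsen.
Order: Takahashi, Varga, Kowalski, Osei, Ferreira, Halvorsen, Pereira, Whitfield.

Osei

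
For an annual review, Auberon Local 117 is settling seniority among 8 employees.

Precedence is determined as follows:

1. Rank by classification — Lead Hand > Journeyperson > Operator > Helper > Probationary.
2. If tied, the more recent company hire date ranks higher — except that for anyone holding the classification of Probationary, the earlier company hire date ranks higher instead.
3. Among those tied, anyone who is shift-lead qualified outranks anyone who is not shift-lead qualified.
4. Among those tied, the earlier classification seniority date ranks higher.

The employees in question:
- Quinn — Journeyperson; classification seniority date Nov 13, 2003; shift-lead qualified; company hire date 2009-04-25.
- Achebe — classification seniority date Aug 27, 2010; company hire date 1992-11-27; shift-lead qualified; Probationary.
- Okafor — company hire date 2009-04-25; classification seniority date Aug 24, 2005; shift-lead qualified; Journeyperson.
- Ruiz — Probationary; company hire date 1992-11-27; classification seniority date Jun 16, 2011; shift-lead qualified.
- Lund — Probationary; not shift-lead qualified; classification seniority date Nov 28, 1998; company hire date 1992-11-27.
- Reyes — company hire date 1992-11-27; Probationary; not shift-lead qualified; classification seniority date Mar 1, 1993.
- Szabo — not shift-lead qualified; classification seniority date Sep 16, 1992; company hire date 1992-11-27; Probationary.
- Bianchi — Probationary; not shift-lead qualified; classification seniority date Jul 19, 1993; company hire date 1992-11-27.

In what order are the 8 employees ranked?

Quinn, Okafor, Achebe, Ruiz, Szabo, Reyes, Bianchi, Lund

By classification: Quinn and Okafor (Journeyperson); then Achebe, Ruiz, Szabo, Reyes, Bianchi and Lund (Probationary).
Quinn and Okafor both have company hire date 2009-04-25, so the next rule applies.
Quinn and Okafor are each shift-lead qualified, so the next rule applies.
Among Quinn and Okafor, by classification seniority date (earlier first): Quinn (Nov 13, 2003) before Okafor (Aug 24, 2005).
Achebe, Ruiz, Szabo, Reyes, Bianchi and Lund all have company hire date 1992-11-27, so the next rule applies.
Among Achebe, Ruiz, Szabo, Reyes, Bianchi and Lund, shift-lead qualified before not shift-lead qualified: Achebe and Ruiz (shift-lead qualified) before Szabo, Reyes, Bianchi and Lund (not shift-lead qualified).
Among Achebe and Ruiz, by classification seniority date (earlier first): Achebe (Aug 27, 2010) before Ruiz (Jun 16, 2011).
Among Szabo, Reyes, Bianchi and Lund, by classification seniority date (earlier first): Szabo (Sep 16, 1992) before Reyes (Mar 1, 1993) before Bianchi (Jul 19, 1993) before Lund (Nov 28, 1998).
Full order: Quinn, Okafor, Achebe, Ruiz, Szabo, Reyes, Bianchi, Lund.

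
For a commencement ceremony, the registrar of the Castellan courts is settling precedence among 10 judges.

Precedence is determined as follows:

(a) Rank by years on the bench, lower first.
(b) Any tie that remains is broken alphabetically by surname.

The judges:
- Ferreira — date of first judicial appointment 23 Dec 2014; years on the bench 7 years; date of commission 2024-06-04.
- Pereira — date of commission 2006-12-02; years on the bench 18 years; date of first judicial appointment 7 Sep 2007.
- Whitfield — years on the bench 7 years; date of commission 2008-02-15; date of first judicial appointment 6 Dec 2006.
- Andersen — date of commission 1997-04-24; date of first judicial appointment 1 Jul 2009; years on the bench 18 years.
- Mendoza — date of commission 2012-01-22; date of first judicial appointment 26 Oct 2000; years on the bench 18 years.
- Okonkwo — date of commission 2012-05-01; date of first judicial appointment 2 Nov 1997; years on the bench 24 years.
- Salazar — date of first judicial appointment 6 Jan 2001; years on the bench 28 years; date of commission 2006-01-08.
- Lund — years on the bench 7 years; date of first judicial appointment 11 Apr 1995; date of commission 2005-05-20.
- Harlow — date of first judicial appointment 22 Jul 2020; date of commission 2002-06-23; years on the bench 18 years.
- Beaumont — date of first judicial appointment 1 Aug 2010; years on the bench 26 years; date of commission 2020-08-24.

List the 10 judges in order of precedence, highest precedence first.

Ferreira, Lund, Whitfield, Andersen, Harlow, Mendoza, Pereira, Okonkwo, Beaumont, Salazar

By years on the bench (lower first): Ferreira, Lund and Whitfield (each 7 years); then Andersen, Harlow, Mendoza and Pereira (each 18 years); then Okonkwo (24 years); then Beaumont (26 years); then Salazar (28 years).
Among Ferreira, Lund and Whitfield, alphabetically by surname: Ferreira before Lund before Whitfield.
Among Andersen, Harlow, Mendoza and Pereira, alphabetically by surname: Andersen before Harlow before Mendoza before Pereira.
Full order: Ferreira, Lund, Whitfield, Andersen, Harlow, Mendoza, Pereira, Okonkwo, Beaumont, Salazar.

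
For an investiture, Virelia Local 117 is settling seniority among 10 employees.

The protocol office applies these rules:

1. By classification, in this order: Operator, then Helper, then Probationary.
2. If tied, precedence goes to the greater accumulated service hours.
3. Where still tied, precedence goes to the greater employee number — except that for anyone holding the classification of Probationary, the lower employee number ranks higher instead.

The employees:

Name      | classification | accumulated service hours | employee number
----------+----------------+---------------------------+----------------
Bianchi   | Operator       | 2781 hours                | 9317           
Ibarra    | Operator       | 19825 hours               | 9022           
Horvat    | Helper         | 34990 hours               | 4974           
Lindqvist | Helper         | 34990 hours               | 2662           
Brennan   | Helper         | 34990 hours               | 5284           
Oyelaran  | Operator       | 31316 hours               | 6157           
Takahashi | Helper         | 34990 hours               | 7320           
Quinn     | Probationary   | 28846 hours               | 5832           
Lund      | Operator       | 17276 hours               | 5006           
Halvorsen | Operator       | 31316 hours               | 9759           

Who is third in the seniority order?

Ibarra

By classification: Halvorsen, Oyelaran, Ibarra, Lund and Bianchi (Operator); then Takahashi, Brennan, Horvat and Lindqvist (Helper); then Quinn (Probationary).
Among Halvorsen, Oyelaran, Ibarra, Lund and Bianchi, by accumulated service hours (higher first): Halvorsen and Oyelaran (31316 hours) before Ibarra (19825 hours) before Lund (17276 hours) before Bianchi (2781 hours).
Among Halvorsen and Oyelaran, by employee number (higher first): Halvorsen (9759) before Oyelaran (6157).
Takahashi, Brennan, Horvat and Lindqvist all have accumulated service hours 34990 hours, so the next rule applies.
Among Takahashi, Brennan, Horvat and Lindqvist, by employee number (higher first): Takahashi (7320) before Brennan (5284) before Horvat (4974) before Lindqvist (2662).
Order: Halvorsen, Oyelaran, Ibarra, Lund, Bianchi, Takahashi, Brennan, Horvat, Lindqvist, Quinn.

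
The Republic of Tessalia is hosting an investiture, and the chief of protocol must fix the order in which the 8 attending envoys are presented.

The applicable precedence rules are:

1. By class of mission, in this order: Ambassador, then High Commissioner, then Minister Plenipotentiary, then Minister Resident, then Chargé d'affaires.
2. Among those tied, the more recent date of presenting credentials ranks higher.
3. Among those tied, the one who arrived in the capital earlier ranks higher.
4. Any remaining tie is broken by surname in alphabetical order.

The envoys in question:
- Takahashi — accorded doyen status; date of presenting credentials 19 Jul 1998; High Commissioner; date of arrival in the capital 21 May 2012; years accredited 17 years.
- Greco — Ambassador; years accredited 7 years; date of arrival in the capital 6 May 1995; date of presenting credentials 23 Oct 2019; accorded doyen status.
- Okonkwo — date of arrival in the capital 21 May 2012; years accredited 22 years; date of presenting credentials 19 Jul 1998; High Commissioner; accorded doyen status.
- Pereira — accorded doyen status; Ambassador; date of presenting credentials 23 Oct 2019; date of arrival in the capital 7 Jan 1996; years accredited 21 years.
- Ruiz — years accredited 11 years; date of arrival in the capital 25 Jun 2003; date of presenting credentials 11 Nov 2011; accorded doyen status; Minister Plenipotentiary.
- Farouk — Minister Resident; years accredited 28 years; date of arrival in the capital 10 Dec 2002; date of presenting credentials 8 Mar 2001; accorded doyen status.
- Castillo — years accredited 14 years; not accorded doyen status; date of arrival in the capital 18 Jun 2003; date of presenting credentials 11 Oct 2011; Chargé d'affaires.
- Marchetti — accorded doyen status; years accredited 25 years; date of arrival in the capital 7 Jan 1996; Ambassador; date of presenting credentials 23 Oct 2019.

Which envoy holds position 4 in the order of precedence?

By class of mission: Greco, Marchetti and Pereira (Ambassador); then Okonkwo and Takahashi (High Commissioner); then Ruiz (Minister Plenipotentiary); then Farouk (Minister Resident); then Castillo (Chargé d'affaires).
Greco, Marchetti and Pereira all have date of presenting credentials 23 Oct 2019, so the next rule applies.
Among Greco, Marchetti and Pereira, by date of arrival in the capital (earlier first): Greco (6 May 1995) before Marchetti and Pereira (7 Jan 1996).
Among Marchetti and Pereira, alphabetically by surname: Marchetti before Pereira.
Okonkwo and Takahashi both have date of presenting credentials 19 Jul 1998, so the next rule applies.
Okonkwo and Takahashi both have date of arrival in the capital 21 May 2012, so the next rule applies.
Among Okonkwo and Takahashi, alphabetically by surname: Okonkwo before Takahashi.
Order: Greco, Marchetti, Pereira, Okonkwo, Takahashi, Ruiz, Farouk, Castillo.

Okonkwo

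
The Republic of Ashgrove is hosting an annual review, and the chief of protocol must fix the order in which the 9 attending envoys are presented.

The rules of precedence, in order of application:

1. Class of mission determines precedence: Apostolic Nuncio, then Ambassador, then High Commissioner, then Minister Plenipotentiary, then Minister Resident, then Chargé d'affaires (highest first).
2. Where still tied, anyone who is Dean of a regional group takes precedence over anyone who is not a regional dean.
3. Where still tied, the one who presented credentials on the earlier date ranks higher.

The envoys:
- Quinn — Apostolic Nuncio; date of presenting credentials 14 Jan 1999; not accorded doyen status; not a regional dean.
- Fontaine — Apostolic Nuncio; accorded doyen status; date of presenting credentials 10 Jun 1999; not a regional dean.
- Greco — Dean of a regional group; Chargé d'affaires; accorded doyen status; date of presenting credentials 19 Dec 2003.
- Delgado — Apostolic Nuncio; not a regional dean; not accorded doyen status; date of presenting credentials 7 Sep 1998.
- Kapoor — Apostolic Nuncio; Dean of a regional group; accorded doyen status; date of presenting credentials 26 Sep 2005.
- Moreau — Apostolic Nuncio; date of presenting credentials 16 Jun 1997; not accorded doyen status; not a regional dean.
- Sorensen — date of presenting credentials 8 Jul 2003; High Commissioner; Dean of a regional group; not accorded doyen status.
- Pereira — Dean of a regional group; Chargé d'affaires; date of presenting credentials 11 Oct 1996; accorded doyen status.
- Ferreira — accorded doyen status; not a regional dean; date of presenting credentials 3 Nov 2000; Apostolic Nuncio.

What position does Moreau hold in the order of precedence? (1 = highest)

2

By class of mission: Kapoor, Moreau, Delgado, Quinn, Fontaine and Ferreira (Apostolic Nuncio); then Sorensen (High Commissioner); then Pereira and Greco (Chargé d'affaires).
Among Kapoor, Moreau, Delgado, Quinn, Fontaine and Ferreira, Dean of a regional group before not a regional dean: Kapoor (Dean of a regional group) before Moreau, Delgado, Quinn, Fontaine and Ferreira (not a regional dean).
Among Moreau, Delgado, Quinn, Fontaine and Ferreira, by date of presenting credentials (earlier first): Moreau (16 Jun 1997) before Delgado (7 Sep 1998) before Quinn (14 Jan 1999) before Fontaine (10 Jun 1999) before Ferreira (3 Nov 2000).
Pereira and Greco are each Dean of a regional group, so the next rule applies.
Among Pereira and Greco, by date of presenting credentials (earlier first): Pereira (11 Oct 1996) before Greco (19 Dec 2003).
Order: Kapoor, Moreau, Delgado, Quinn, Fontaine, Ferreira, Sorensen, Pereira, Greco. So position 2.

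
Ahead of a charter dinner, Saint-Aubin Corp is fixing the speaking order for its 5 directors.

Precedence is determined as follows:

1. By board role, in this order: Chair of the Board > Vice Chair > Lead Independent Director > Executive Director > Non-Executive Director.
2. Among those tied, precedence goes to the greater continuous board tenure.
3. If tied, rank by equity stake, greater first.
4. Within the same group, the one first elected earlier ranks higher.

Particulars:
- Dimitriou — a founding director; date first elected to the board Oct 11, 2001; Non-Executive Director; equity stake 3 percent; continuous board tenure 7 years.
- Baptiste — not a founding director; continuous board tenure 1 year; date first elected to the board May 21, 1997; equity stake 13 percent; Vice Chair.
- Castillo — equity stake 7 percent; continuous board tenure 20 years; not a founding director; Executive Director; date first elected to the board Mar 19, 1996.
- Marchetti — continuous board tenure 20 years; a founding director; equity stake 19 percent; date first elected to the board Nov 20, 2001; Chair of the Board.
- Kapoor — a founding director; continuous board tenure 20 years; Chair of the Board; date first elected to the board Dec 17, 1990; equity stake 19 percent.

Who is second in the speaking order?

Marchetti

By board role: Kapoor and Marchetti (Chair of the Board); then Baptiste (Vice Chair); then Castillo (Executive Director); then Dimitriou (Non-Executive Director).
Kapoor and Marchetti both have continuous board tenure 20 years, so the next rule applies.
Kapoor and Marchetti both have equity stake 19 percent, so the next rule applies.
Among Kapoor and Marchetti, by date first elected to the board (earlier first): Kapoor (Dec 17, 1990) before Marchetti (Nov 20, 2001).
Order: Kapoor, Marchetti, Baptiste, Castillo, Dimitriou.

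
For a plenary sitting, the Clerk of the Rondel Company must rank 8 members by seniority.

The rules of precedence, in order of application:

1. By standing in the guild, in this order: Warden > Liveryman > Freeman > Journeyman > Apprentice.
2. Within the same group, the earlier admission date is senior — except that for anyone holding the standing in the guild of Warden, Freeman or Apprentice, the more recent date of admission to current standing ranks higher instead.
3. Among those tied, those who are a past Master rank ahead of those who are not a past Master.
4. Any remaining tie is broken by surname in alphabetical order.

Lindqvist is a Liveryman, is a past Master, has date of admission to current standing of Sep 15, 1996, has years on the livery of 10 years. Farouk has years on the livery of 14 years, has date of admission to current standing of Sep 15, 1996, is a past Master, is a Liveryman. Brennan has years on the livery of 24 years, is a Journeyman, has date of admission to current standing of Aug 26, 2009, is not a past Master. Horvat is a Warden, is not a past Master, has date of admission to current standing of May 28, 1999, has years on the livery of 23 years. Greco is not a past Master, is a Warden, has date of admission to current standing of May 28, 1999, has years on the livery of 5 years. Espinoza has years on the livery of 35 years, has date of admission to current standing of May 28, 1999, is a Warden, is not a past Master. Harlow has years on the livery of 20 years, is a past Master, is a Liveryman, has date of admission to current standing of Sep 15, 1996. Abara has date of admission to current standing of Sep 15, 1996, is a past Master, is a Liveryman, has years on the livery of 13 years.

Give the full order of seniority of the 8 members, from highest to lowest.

By standing in the guild: Espinoza, Greco and Horvat (Warden); then Abara, Farouk, Harlow and Lindqvist (Liveryman); then Brennan (Journeyman).
Espinoza, Greco and Horvat all have date of admission to current standing May 28, 1999, so the next rule applies.
Espinoza, Greco and Horvat are each not a past Master, so the next rule applies.
Among Espinoza, Greco and Horvat, alphabetically by surname: Espinoza before Greco before Horvat.
Abara, Farouk, Harlow and Lindqvist all have date of admission to current standing Sep 15, 1996, so the next rule applies.
Abara, Farouk, Harlow and Lindqvist are each a past Master, so the next rule applies.
Among Abara, Farouk, Harlow and Lindqvist, alphabetically by surname: Abara before Farouk before Harlow before Lindqvist.
Full order: Espinoza, Greco, Horvat, Abara, Farouk, Harlow, Lindqvist, Brennan.

Espinoza, Greco, Horvat, Abara, Farouk, Harlow, Lindqvist, Brennan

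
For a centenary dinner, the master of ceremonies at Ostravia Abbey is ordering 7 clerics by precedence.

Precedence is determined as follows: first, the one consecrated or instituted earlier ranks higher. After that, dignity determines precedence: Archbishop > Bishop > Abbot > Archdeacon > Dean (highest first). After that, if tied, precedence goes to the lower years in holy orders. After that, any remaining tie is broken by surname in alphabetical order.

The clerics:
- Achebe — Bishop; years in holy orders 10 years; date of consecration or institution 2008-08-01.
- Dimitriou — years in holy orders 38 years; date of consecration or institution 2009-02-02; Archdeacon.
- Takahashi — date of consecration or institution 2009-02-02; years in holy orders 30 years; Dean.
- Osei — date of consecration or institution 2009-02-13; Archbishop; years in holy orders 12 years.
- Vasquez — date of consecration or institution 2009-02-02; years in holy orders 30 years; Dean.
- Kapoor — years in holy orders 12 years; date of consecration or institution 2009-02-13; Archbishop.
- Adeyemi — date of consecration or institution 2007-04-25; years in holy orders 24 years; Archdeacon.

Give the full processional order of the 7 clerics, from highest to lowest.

By date of consecration or institution (earlier first): Adeyemi (2007-04-25); then Achebe (2008-08-01); then Dimitriou, Takahashi and Vasquez (each 2009-02-02); then Kapoor and Osei (both 2009-02-13).
Among Dimitriou, Takahashi and Vasquez, by dignity: Dimitriou (Archdeacon) before Takahashi and Vasquez (Dean).
Takahashi and Vasquez both have years in holy orders 30 years, so the next rule applies.
Among Takahashi and Vasquez, alphabetically by surname: Takahashi before Vasquez.
Kapoor and Osei are each Archbishop, so the next rule applies.
Kapoor and Osei both have years in holy orders 12 years, so the next rule applies.
Among Kapoor and Osei, alphabetically by surname: Kapoor before Osei.
Full order: Adeyemi, Achebe, Dimitriou, Takahashi, Vasquez, Kapoor, Osei.

Adeyemi, Achebe, Dimitriou, Takahashi, Vasquez, Kapoor, Osei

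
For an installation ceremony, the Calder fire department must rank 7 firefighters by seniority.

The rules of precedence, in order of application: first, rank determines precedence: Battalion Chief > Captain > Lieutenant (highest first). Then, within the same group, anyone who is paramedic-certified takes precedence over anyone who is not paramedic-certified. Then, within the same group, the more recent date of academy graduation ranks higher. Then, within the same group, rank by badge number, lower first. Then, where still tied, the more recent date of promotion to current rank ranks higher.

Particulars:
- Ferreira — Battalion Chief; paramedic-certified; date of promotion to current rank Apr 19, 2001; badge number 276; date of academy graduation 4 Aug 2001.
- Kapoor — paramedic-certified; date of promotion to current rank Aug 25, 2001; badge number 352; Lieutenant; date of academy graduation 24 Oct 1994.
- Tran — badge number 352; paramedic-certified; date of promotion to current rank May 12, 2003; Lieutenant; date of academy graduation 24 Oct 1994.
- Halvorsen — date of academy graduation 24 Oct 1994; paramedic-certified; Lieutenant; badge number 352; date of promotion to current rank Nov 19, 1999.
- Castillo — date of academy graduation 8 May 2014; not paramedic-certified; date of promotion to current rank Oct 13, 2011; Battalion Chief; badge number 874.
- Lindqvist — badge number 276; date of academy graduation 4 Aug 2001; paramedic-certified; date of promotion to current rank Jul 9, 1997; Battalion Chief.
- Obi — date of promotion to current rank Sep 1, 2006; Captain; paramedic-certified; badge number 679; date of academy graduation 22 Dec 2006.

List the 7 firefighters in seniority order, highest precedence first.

Ferreira, Lindqvist, Castillo, Obi, Tran, Kapoor, Halvorsen

By rank: Ferreira, Lindqvist and Castillo (Battalion Chief); then Obi (Captain); then Tran, Kapoor and Halvorsen (Lieutenant).
Among Ferreira, Lindqvist and Castillo, paramedic-certified before not paramedic-certified: Ferreira and Lindqvist (paramedic-certified) before Castillo (not paramedic-certified).
Ferreira and Lindqvist both have date of academy graduation 4 Aug 2001, so the next rule applies.
Ferreira and Lindqvist both have badge number 276, so the next rule applies.
Among Ferreira and Lindqvist, by date of promotion to current rank (later first): Ferreira (Apr 19, 2001) before Lindqvist (Jul 9, 1997).
Tran, Kapoor and Halvorsen are each paramedic-certified, so the next rule applies.
Tran, Kapoor and Halvorsen all have date of academy graduation 24 Oct 1994, so the next rule applies.
Tran, Kapoor and Halvorsen all have badge number 352, so the next rule applies.
Among Tran, Kapoor and Halvorsen, by date of promotion to current rank (later first): Tran (May 12, 2003) before Kapoor (Aug 25, 2001) before Halvorsen (Nov 19, 1999).
Full order: Ferreira, Lindqvist, Castillo, Obi, Tran, Kapoor, Halvorsen.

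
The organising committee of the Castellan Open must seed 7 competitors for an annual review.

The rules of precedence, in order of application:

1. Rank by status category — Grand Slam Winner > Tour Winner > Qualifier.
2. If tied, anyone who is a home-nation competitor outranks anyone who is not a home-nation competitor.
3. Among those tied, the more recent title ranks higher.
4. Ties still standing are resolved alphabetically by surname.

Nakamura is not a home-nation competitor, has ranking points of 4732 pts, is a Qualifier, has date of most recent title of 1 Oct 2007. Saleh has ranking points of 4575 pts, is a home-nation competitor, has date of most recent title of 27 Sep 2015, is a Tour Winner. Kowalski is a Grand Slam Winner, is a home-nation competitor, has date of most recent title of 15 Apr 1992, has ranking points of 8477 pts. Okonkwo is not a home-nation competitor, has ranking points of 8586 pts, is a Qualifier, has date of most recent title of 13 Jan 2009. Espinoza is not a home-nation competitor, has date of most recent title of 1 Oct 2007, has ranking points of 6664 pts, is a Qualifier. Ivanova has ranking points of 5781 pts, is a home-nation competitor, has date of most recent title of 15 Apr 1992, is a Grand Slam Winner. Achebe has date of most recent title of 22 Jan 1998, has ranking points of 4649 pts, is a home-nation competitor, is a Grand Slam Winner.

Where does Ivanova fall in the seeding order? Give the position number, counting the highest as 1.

2

By status category: Achebe, Ivanova and Kowalski (Grand Slam Winner); then Saleh (Tour Winner); then Okonkwo, Espinoza and Nakamura (Qualifier).
Achebe, Ivanova and Kowalski are each a home-nation competitor, so the next rule applies.
Among Achebe, Ivanova and Kowalski, by date of most recent title (later first): Achebe (22 Jan 1998) before Ivanova and Kowalski (15 Apr 1992).
Among Ivanova and Kowalski, alphabetically by surname: Ivanova before Kowalski.
Okonkwo, Espinoza and Nakamura are each not a home-nation competitor, so the next rule applies.
Among Okonkwo, Espinoza and Nakamura, by date of most recent title (later first): Okonkwo (13 Jan 2009) before Espinoza and Nakamura (1 Oct 2007).
Among Espinoza and Nakamura, alphabetically by surname: Espinoza before Nakamura.
Order: Achebe, Ivanova, Kowalski, Saleh, Okonkwo, Espinoza, Nakamura. So position 2.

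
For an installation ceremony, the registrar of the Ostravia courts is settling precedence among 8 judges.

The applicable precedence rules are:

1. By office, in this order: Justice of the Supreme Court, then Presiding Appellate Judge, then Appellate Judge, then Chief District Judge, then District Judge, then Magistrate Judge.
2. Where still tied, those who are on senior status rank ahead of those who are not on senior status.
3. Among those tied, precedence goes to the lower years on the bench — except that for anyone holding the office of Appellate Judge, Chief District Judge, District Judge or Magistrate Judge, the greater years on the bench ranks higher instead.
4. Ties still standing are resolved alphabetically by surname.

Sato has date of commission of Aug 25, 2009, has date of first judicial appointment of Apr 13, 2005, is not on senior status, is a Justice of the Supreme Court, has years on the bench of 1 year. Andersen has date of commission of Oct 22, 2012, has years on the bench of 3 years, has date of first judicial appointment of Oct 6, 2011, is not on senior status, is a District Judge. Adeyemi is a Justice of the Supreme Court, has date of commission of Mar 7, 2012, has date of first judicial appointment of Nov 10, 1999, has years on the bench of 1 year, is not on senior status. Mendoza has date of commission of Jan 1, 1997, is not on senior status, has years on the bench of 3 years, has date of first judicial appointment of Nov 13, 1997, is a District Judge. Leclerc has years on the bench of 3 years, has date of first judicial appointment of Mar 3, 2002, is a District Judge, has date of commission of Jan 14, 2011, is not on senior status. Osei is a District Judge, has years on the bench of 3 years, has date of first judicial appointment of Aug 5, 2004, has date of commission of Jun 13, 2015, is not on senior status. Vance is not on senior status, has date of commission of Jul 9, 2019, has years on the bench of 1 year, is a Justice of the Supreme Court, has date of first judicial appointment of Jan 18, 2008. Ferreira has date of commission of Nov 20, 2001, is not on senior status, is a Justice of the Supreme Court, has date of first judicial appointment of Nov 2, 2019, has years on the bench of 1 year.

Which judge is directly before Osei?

By office: Adeyemi, Ferreira, Sato and Vance (Justice of the Supreme Court); then Andersen, Leclerc, Mendoza and Osei (District Judge).
Adeyemi, Ferreira, Sato and Vance are each not on senior status, so the next rule applies.
Adeyemi, Ferreira, Sato and Vance all have years on the bench 1 year, so the next rule applies.
Among Adeyemi, Ferreira, Sato and Vance, alphabetically by surname: Adeyemi before Ferreira before Sato before Vance.
Andersen, Leclerc, Mendoza and Osei are each not on senior status, so the next rule applies.
Andersen, Leclerc, Mendoza and Osei all have years on the bench 3 years, so the next rule applies.
Among Andersen, Leclerc, Mendoza and Osei, alphabetically by surname: Andersen before Leclerc before Mendoza before Osei.
Order: Adeyemi, Ferreira, Sato, Vance, Andersen, Leclerc, Mendoza, Osei.

Mendoza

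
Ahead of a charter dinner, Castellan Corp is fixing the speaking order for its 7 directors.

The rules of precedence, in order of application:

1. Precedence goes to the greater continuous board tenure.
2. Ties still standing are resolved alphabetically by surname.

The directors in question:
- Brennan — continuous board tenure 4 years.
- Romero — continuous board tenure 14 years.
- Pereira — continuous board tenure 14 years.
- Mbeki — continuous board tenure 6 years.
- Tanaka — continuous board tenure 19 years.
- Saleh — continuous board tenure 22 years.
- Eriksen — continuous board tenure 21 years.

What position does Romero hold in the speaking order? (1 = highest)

5

By continuous board tenure (higher first): Saleh (22 years); then Eriksen (21 years); then Tanaka (19 years); then Pereira and Romero (both 14 years); then Mbeki (6 years); then Brennan (4 years).
Among Pereira and Romero, alphabetically by surname: Pereira before Romero.
Order: Saleh, Eriksen, Tanaka, Pereira, Romero, Mbeki, Brennan. So position 5.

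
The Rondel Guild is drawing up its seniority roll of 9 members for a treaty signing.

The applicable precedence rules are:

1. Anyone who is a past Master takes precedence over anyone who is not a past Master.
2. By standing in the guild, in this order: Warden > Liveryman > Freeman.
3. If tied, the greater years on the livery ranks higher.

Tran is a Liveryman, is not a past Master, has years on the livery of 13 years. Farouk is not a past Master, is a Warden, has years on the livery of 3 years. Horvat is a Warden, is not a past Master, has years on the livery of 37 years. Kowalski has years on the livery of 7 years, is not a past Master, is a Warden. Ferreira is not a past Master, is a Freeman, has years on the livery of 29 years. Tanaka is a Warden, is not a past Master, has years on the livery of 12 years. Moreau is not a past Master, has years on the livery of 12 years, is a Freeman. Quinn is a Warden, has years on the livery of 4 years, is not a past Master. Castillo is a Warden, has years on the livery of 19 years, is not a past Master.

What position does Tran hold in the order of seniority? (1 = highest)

By the first rule: Horvat, Castillo, Tanaka, Kowalski, Quinn, Farouk, Tran, Ferreira and Moreau (each not a past Master).
Among Horvat, Castillo, Tanaka, Kowalski, Quinn, Farouk, Tran, Ferreira and Moreau, by standing in the guild: Horvat, Castillo, Tanaka, Kowalski, Quinn and Farouk (Warden) before Tran (Liveryman) before Ferreira and Moreau (Freeman).
Among Horvat, Castillo, Tanaka, Kowalski, Quinn and Farouk, by years on the livery (higher first): Horvat (37 years) before Castillo (19 years) before Tanaka (12 years) before Kowalski (7 years) before Quinn (4 years) before Farouk (3 years).
Among Ferreira and Moreau, by years on the livery (higher first): Ferreira (29 years) before Moreau (12 years).
Order: Horvat, Castillo, Tanaka, Kowalski, Quinn, Farouk, Tran, Ferreira, Moreau. So position 7.

7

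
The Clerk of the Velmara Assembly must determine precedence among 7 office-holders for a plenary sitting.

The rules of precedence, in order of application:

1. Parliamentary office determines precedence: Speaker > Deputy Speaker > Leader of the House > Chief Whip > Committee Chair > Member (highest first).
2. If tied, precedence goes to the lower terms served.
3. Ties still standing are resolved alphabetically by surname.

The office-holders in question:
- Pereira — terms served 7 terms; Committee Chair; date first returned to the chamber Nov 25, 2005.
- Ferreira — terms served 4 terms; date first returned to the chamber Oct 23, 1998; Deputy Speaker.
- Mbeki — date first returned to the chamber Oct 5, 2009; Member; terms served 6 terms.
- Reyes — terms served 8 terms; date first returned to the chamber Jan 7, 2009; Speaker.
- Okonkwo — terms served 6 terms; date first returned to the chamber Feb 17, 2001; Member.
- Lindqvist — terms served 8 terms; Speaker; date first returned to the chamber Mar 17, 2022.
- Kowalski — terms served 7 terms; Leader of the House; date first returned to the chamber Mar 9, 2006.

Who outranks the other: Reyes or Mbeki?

By parliamentary office: Lindqvist and Reyes (Speaker); then Ferreira (Deputy Speaker); then Kowalski (Leader of the House); then Pereira (Committee Chair); then Mbeki and Okonkwo (Member).
Lindqvist and Reyes both have terms served 8 terms, so the next rule applies.
Among Lindqvist and Reyes, alphabetically by surname: Lindqvist before Reyes.
Mbeki and Okonkwo both have terms served 6 terms, so the next rule applies.
Among Mbeki and Okonkwo, alphabetically by surname: Mbeki before Okonkwo.
So Reyes takes precedence.

Reyes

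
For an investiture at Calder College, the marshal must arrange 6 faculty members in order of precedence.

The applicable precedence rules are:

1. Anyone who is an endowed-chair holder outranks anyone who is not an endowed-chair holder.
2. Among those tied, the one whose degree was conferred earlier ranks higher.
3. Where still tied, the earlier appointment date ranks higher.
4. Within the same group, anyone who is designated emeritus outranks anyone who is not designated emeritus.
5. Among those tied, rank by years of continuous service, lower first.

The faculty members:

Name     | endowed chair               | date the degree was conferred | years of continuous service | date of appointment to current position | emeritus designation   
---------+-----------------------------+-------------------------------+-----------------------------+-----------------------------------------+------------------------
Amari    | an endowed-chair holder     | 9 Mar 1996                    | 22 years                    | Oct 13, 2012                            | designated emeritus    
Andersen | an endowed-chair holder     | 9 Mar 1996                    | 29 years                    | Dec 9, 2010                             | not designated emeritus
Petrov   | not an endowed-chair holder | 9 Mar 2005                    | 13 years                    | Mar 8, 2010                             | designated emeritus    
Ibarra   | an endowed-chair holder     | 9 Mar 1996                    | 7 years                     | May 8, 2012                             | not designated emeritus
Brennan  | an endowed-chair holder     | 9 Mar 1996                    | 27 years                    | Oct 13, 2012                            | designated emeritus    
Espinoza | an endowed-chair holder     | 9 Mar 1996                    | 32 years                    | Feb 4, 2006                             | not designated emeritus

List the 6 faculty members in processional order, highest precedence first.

Espinoza, Andersen, Ibarra, Amari, Brennan, Petrov

By the first rule: Espinoza, Andersen, Ibarra, Amari and Brennan (each an endowed-chair holder); then Petrov (not an endowed-chair holder).
Espinoza, Andersen, Ibarra, Amari and Brennan all have date the degree was conferred 9 Mar 1996, so the next rule applies.
Among Espinoza, Andersen, Ibarra, Amari and Brennan, by date of appointment to current position (earlier first): Espinoza (Feb 4, 2006) before Andersen (Dec 9, 2010) before Ibarra (May 8, 2012) before Amari and Brennan (Oct 13, 2012).
Amari and Brennan are each designated emeritus, so the next rule applies.
Among Amari and Brennan, by years of continuous service (lower first): Amari (22 years) before Brennan (27 years).
Full order: Espinoza, Andersen, Ibarra, Amari, Brennan, Petrov.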